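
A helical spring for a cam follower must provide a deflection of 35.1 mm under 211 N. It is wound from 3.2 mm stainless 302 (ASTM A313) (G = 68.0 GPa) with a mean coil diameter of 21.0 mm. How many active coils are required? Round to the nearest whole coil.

16

Required rate k = F/δ = 211/35.1 = 6.0114 N/mm
N_a = Gd⁴/(8D³k) = (68.0×10³ × 3.2⁴)/(8 × 21.0³ × 6.0114)
    = 7.13032e+06 / 445372 = 16.01 → 16 coils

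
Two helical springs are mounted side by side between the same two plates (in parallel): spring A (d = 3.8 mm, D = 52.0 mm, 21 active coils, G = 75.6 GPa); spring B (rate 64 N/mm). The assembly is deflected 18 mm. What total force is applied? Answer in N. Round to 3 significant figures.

1160 N

k_A = Gd⁴/(8D³N_a) = (75.6×10³)(3.8⁴)/(8·52.0³·21) = 0.66732 N/mm
Parallel: k_eq = 0.66732 + 64 = 64.667 N/mm
F = k_eq·δ = 64.667·18 = 1164 N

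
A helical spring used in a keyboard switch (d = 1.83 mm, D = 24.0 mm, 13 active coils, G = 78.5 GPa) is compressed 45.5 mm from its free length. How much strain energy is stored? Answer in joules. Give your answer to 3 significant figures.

k = Gd⁴/(8D³N_a) = (78.5×10³)(1.83⁴)/(8·24.0³·13) = 0.61236 N/mm
U = ½kδ² = 0.5 × 0.61236 × 45.5² = 633.87 N·mm = 0.63387 J

0.634 J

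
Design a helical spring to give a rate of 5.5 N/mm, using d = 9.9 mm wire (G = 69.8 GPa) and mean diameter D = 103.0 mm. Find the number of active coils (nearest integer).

14

N_a = Gd⁴/(8D³k) = (69.8×10³ × 9.9⁴)/(8 × 103.0³ × 5.5)
    = 6.70496e+08 / 4.808e+07 = 13.95 → 14 coils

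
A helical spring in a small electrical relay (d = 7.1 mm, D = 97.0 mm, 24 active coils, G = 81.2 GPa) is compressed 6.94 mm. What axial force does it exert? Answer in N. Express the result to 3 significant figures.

k = Gd⁴/(8D³N_a) = (81.2×10³)(7.1⁴)/(8·97.0³·24) = 1.1775 N/mm
F = k·δ = 1.1775 × 6.94 = 8.1721 N

8.17 N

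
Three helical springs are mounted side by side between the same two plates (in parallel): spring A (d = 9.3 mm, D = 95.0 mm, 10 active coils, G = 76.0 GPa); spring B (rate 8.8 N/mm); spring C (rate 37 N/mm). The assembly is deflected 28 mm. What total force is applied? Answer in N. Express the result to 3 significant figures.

k_A = Gd⁴/(8D³N_a) = (76.0×10³)(9.3⁴)/(8·95.0³·10) = 8.2887 N/mm
Parallel: k_eq = 8.2887 + 8.8 + 37 = 54.089 N/mm
F = k_eq·δ = 54.089·28 = 1514.5 N

1510 N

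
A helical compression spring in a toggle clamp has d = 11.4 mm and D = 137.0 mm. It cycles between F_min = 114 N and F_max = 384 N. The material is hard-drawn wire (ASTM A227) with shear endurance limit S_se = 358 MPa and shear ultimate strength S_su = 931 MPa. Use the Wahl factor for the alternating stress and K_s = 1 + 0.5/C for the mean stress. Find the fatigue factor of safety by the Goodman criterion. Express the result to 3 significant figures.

C = D/d = 137.0/11.4 = 12.0175; K_W = (4C−1)/(4C−4)+0.615/C = 1.1192; K_s = 1+0.5/C = 1.0416
F_a = (F_max−F_min)/2 = 135 N; F_m = (F_max+F_min)/2 = 249 N
τ_a = K_W·8F_aD/(πd³) = 1.1192 × 31.789 = 35.58 MPa
τ_m = K_s·8F_mD/(πd³) = 1.0416 × 58.633 = 61.073 MPa
Goodman: 1/n_f = τ_a/S_se + τ_m/S_su = 35.58/358 + 61.073/931 = 0.09939 + 0.06560 = 0.16498
n_f = 1/0.16498 = 6.061

6.06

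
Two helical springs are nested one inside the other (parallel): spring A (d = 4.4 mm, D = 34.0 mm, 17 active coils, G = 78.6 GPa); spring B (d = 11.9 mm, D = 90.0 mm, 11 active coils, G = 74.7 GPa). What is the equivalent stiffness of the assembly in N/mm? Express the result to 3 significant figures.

k_A = Gd⁴/(8D³N_a) = (78.6×10³)(4.4⁴)/(8·34.0³·17) = 5.5113 N/mm
k_B = Gd⁴/(8D³N_a) = (74.7×10³)(11.9⁴)/(8·90.0³·11) = 23.351 N/mm
Parallel: k_eq = 5.5113 + 23.351 = 28.862 N/mm

28.9 N/mm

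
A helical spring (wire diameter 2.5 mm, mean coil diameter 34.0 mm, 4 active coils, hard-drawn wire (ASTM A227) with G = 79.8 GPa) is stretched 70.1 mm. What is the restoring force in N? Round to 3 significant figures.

174 N

k = Gd⁴/(8D³N_a) = (79.8×10³)(2.5⁴)/(8·34.0³·4) = 2.4784 N/mm
F = k·δ = 2.4784 × 70.1 = 173.74 N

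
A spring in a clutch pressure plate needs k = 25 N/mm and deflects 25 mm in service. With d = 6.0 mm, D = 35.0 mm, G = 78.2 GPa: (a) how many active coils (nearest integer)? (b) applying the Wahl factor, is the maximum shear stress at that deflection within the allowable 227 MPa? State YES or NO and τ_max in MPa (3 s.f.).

N_a = Gd⁴/(8D³k) = (78.2×10³)(6.0⁴)/(8·35.0³·25) = 11.82 → N_a = 12
Actual rate k = Gd⁴/(8D³·12) = 24.623 N/mm
Working load F = kδ = 24.623·25 = 615.57 N
C = 35.0/6.0 = 5.8333; K_W = (4C−1)/(4C−4)+0.615/C = 1.2606
τ_max = K_W·8FD/(πd³) = 1.2606·254 = 320.19 MPa
τ_max > 227 MPa → exceeds allowable

(a) 12 coils; (b) NO, τ_max = 320 MPa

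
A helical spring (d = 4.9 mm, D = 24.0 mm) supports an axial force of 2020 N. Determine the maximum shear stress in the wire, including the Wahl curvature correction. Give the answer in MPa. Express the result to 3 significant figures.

Spring index C = D/d = 24.0/4.9 = 4.8980
K_W = (4C−1)/(4C−4) + 0.615/C = 18.592/15.592 + 0.1256 = 1.3180
τ₀ = 8FD/(πd³) = 8·2020·24.0/(π·4.9³) = 387840/369.61 = 1049.3 MPa
τ_max = K·τ₀ = 1.3180 × 1049.3 = 1383 MPa

1380 MPa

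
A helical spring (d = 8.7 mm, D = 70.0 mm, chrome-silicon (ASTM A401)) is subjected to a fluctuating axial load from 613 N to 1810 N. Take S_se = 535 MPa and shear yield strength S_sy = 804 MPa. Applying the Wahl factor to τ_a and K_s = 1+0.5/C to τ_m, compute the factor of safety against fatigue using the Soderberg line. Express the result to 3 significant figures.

1.26

C = D/d = 70.0/8.7 = 8.0460; K_W = (4C−1)/(4C−4)+0.615/C = 1.1829; K_s = 1+0.5/C = 1.0621
F_a = (F_max−F_min)/2 = 598.5 N; F_m = (F_max+F_min)/2 = 1211.5 N
τ_a = K_W·8F_aD/(πd³) = 1.1829 × 162.01 = 191.64 MPa
τ_m = K_s·8F_mD/(πd³) = 1.0621 × 327.95 = 348.33 MPa
Soderberg: 1/n_f = τ_a/S_se + τ_m/S_sy = 191.64/535 + 348.33/804 = 0.35820 + 0.43324 = 0.79145
n_f = 1/0.79145 = 1.264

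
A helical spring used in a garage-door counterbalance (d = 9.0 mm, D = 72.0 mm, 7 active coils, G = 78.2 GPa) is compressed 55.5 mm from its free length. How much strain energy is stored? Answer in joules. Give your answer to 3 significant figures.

37.8 J

k = Gd⁴/(8D³N_a) = (78.2×10³)(9.0⁴)/(8·72.0³·7) = 24.547 N/mm
U = ½kδ² = 0.5 × 24.547 × 55.5² = 37805 N·mm = 37.805 J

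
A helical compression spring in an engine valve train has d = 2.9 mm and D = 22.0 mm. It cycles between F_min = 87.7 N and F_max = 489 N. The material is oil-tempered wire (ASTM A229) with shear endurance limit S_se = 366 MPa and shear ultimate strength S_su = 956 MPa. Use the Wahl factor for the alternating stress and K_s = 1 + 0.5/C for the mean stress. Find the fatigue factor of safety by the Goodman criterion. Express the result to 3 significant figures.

0.446

C = D/d = 22.0/2.9 = 7.5862; K_W = (4C−1)/(4C−4)+0.615/C = 1.1949; K_s = 1+0.5/C = 1.0659
F_a = (F_max−F_min)/2 = 200.65 N; F_m = (F_max+F_min)/2 = 288.35 N
τ_a = K_W·8F_aD/(πd³) = 1.1949 × 460.9 = 550.75 MPa
τ_m = K_s·8F_mD/(πd³) = 1.0659 × 662.35 = 706.01 MPa
Goodman: 1/n_f = τ_a/S_se + τ_m/S_su = 550.75/366 + 706.01/956 = 1.50478 + 0.73850 = 2.2433
n_f = 1/2.2433 = 0.4458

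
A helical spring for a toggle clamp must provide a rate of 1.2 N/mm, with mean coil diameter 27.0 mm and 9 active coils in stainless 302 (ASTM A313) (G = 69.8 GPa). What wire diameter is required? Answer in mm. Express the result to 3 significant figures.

2.22 mm

d = (8D³N_a·k / G)^(1/4) = (8·27.0³·9·1.2 / (69.8×10³))^0.25
  = (24.364)^0.25 = 2.2217 mm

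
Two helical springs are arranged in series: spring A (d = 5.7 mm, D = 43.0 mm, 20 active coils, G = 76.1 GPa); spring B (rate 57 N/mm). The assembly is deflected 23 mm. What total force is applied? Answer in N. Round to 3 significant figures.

k_A = Gd⁴/(8D³N_a) = (76.1×10³)(5.7⁴)/(8·43.0³·20) = 6.3148 N/mm
Series: 1/k_eq = 1/6.3148 + 1/57 = 0.1759; k_eq = 5.685 N/mm
F = k_eq·δ = 5.685·23 = 130.75 N

131 N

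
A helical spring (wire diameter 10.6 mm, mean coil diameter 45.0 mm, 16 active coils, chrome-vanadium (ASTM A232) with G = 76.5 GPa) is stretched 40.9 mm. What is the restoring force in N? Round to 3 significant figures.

3390 N

k = Gd⁴/(8D³N_a) = (76.5×10³)(10.6⁴)/(8·45.0³·16) = 82.801 N/mm
F = k·δ = 82.801 × 40.9 = 3386.6 N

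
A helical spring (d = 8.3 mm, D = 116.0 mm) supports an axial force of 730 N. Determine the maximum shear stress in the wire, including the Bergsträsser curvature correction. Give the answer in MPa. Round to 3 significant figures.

Spring index C = D/d = 116.0/8.3 = 13.9759
K_B = (4C+2)/(4C−3) = 57.904/52.904 = 1.0945
τ₀ = 8FD/(πd³) = 8·730·116.0/(π·8.3³) = 677440/1796.3 = 377.13 MPa
τ_max = K·τ₀ = 1.0945 × 377.13 = 412.77 MPa

413 MPa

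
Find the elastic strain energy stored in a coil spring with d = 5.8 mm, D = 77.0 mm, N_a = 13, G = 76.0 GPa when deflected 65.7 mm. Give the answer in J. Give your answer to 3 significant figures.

k = Gd⁴/(8D³N_a) = (76.0×10³)(5.8⁴)/(8·77.0³·13) = 1.8114 N/mm
U = ½kδ² = 0.5 × 1.8114 × 65.7² = 3909.5 N·mm = 3.9095 J

3.91 J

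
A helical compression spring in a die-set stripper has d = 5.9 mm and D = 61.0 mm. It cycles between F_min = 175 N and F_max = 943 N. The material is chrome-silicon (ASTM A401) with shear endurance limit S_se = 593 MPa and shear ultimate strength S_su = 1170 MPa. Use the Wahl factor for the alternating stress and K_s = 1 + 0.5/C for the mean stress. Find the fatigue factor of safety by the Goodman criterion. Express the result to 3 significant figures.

C = D/d = 61.0/5.9 = 10.3390; K_W = (4C−1)/(4C−4)+0.615/C = 1.1398; K_s = 1+0.5/C = 1.0484
F_a = (F_max−F_min)/2 = 384 N; F_m = (F_max+F_min)/2 = 559 N
τ_a = K_W·8F_aD/(πd³) = 1.1398 × 290.43 = 331.03 MPa
τ_m = K_s·8F_mD/(πd³) = 1.0484 × 422.79 = 443.24 MPa
Goodman: 1/n_f = τ_a/S_se + τ_m/S_su = 331.03/593 + 443.24/1170 = 0.55823 + 0.37884 = 0.93707
n_f = 1/0.93707 = 1.067

1.07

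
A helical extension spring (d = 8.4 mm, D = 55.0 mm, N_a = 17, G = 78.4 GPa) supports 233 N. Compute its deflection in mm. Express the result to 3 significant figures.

k = Gd⁴/(8D³N_a) = (78.4×10³)(8.4⁴)/(8·55.0³·17) = 17.251 N/mm
δ = F/k = 233 / 17.251 = 13.507 mm

13.5 mm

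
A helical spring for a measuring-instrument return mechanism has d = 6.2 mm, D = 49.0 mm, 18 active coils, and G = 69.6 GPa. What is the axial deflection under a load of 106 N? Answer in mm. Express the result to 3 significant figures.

k = Gd⁴/(8D³N_a) = (69.6×10³)(6.2⁴)/(8·49.0³·18) = 6.0705 N/mm
δ = F/k = 106 / 6.0705 = 17.461 mm

17.5 mm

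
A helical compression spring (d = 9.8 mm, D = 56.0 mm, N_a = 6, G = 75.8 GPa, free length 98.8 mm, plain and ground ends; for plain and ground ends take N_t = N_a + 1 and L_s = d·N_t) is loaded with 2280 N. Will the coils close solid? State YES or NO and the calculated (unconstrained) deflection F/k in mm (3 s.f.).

NO, δ = 27.5 mm

k = Gd⁴/(8D³N_a) = (75.8×10³)(9.8⁴)/(8·56.0³·6) = 82.941 N/mm
N_t = 7; L_s = 9.8·7 = 68.6 mm; δ_solid = L₀ − L_s = 98.8 − 68.6 = 30.2 mm
δ = F/k = 2280/82.941 = 27.489 mm
δ < δ_solid → spring does not go solid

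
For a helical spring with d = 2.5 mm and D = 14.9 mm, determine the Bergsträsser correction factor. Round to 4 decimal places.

1.2399

C = D/d = 14.9/2.5 = 5.9600
K_B = (4C+2)/(4C−3) = 25.840/20.840 = 1.2399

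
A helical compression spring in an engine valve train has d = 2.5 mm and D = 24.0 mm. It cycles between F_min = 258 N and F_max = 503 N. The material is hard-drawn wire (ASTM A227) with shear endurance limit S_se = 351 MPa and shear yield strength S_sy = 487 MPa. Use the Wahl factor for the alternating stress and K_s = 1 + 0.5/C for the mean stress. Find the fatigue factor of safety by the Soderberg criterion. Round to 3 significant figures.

0.209

C = D/d = 24.0/2.5 = 9.6000; K_W = (4C−1)/(4C−4)+0.615/C = 1.1513; K_s = 1+0.5/C = 1.0521
F_a = (F_max−F_min)/2 = 122.5 N; F_m = (F_max+F_min)/2 = 380.5 N
τ_a = K_W·8F_aD/(πd³) = 1.1513 × 479.15 = 551.63 MPa
τ_m = K_s·8F_mD/(πd³) = 1.0521 × 1488.3 = 1565.8 MPa
Soderberg: 1/n_f = τ_a/S_se + τ_m/S_sy = 551.63/351 + 1565.8/487 = 1.57159 + 3.21519 = 4.7868
n_f = 1/4.7868 = 0.2089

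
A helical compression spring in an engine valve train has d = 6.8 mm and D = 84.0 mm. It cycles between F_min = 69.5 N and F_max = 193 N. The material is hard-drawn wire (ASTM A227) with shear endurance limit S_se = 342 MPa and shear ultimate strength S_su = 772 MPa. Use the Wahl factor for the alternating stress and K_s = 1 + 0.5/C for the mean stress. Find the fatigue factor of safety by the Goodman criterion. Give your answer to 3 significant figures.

C = D/d = 84.0/6.8 = 12.3529; K_W = (4C−1)/(4C−4)+0.615/C = 1.1158; K_s = 1+0.5/C = 1.0405
F_a = (F_max−F_min)/2 = 61.75 N; F_m = (F_max+F_min)/2 = 131.25 N
τ_a = K_W·8F_aD/(πd³) = 1.1158 × 42.008 = 46.874 MPa
τ_m = K_s·8F_mD/(πd³) = 1.0405 × 89.288 = 92.902 MPa
Goodman: 1/n_f = τ_a/S_se + τ_m/S_su = 46.874/342 + 92.902/772 = 0.13706 + 0.12034 = 0.2574
n_f = 1/0.2574 = 3.885

3.89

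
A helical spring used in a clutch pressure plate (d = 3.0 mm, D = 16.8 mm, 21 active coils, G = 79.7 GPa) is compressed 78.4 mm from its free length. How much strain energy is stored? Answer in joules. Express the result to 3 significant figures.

k = Gd⁴/(8D³N_a) = (79.7×10³)(3.0⁴)/(8·16.8³·21) = 8.1041 N/mm
U = ½kδ² = 0.5 × 8.1041 × 78.4² = 24906 N·mm = 24.906 J

24.9 J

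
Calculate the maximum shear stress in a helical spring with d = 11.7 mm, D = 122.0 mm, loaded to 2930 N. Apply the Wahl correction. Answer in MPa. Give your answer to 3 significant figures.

Spring index C = D/d = 122.0/11.7 = 10.4274
K_W = (4C−1)/(4C−4) + 0.615/C = 40.709/37.709 + 0.0590 = 1.1385
τ₀ = 8FD/(πd³) = 8·2930·122.0/(π·11.7³) = 2.85968e+06/5031.6 = 568.34 MPa
τ_max = K·τ₀ = 1.1385 × 568.34 = 647.08 MPa

647 MPa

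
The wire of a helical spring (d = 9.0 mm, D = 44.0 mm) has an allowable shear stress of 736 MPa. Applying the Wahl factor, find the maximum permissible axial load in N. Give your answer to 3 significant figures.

C = D/d = 44.0/9.0 = 4.8889
K_W = (4C−1)/(4C−4) + 0.615/C = 18.556/15.556 + 0.1258 = 1.3187
τ_max = K·8FD/(πd³) → F_max = τ_allow·πd³/(8DK)
F_max = 736·π·9.0³/(8·44.0·1.3187) = 1.6856e+06/464.17 = 3631.5 N

3630 N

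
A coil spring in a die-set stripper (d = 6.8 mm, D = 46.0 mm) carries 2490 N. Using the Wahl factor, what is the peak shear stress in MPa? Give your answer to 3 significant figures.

Spring index C = D/d = 46.0/6.8 = 6.7647
K_W = (4C−1)/(4C−4) + 0.615/C = 26.059/23.059 + 0.0909 = 1.2210
τ₀ = 8FD/(πd³) = 8·2490·46.0/(π·6.8³) = 916320/987.82 = 927.62 MPa
τ_max = K·τ₀ = 1.2210 × 927.62 = 1132.6 MPa

1130 MPa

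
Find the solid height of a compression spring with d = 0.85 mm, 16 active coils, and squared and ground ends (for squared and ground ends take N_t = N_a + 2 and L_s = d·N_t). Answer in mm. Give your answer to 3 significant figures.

15.3 mm

squared and ground ends: N_t = N_a + 2 = 16 + 2 = 18
L_s = d·N_t = 0.85 × 18 = 15.3 mm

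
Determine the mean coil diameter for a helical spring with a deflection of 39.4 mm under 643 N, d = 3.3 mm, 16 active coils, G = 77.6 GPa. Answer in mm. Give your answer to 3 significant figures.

Required rate k = F/δ = 643/39.4 = 16.32 N/mm
D = (Gd⁴/(8N_a·k))^(1/3) = (77.6×10³·3.3⁴/(8·16·16.32))^(1/3)
  = (4405.48)^(1/3) = 16.3932 mm

16.4 mm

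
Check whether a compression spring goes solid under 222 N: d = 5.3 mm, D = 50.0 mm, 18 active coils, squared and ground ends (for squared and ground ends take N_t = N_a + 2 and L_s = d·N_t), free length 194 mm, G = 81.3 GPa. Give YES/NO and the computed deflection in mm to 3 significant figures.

k = Gd⁴/(8D³N_a) = (81.3×10³)(5.3⁴)/(8·50.0³·18) = 3.5639 N/mm
N_t = 20; L_s = 5.3·20 = 106 mm; δ_solid = L₀ − L_s = 194 − 106 = 88 mm
δ = F/k = 222/3.5639 = 62.292 mm
δ < δ_solid → spring does not go solid

NO, δ = 62.3 mm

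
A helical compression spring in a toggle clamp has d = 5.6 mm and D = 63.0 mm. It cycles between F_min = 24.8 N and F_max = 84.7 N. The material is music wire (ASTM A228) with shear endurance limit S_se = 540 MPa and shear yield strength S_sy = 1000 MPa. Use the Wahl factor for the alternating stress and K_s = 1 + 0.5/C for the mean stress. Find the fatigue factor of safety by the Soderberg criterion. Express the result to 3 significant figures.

9.14

C = D/d = 63.0/5.6 = 11.2500; K_W = (4C−1)/(4C−4)+0.615/C = 1.1278; K_s = 1+0.5/C = 1.0444
F_a = (F_max−F_min)/2 = 29.95 N; F_m = (F_max+F_min)/2 = 54.75 N
τ_a = K_W·8F_aD/(πd³) = 1.1278 × 27.36 = 30.857 MPa
τ_m = K_s·8F_mD/(πd³) = 1.0444 × 50.015 = 52.238 MPa
Soderberg: 1/n_f = τ_a/S_se + τ_m/S_sy = 30.857/540 + 52.238/1000 = 0.05714 + 0.05224 = 0.10938
n_f = 1/0.10938 = 9.142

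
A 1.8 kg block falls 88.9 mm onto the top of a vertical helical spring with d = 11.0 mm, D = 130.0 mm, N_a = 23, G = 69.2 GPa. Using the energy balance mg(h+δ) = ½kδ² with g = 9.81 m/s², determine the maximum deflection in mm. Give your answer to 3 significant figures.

43.1 mm

k = Gd⁴/(8D³N_a) = (69.2×10³)(11.0⁴)/(8·130.0³·23) = 2.5063 N/mm
W = mg = 1.8 × 9.81 = 17.658 N
½kδ² − Wδ − Wh = 0 → δ = (W + √(W² + 2kWh))/k
δ = (17.658 + √(311.8 + 7868.69))/2.5063 = (17.658 + 90.446)/2.5063 = 43.133 mm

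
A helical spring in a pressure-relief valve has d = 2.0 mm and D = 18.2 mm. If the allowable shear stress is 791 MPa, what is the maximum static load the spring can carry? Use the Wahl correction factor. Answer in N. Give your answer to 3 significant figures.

118 N

C = D/d = 18.2/2.0 = 9.1000
K_W = (4C−1)/(4C−4) + 0.615/C = 35.400/32.400 + 0.0676 = 1.1602
τ_max = K·8FD/(πd³) → F_max = τ_allow·πd³/(8DK)
F_max = 791·π·2.0³/(8·18.2·1.1602) = 19880/168.92 = 117.69 N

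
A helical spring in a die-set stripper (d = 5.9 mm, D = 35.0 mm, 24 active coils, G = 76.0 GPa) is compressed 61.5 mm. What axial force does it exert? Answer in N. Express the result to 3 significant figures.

688 N

k = Gd⁴/(8D³N_a) = (76.0×10³)(5.9⁴)/(8·35.0³·24) = 11.187 N/mm
F = k·δ = 11.187 × 61.5 = 688 N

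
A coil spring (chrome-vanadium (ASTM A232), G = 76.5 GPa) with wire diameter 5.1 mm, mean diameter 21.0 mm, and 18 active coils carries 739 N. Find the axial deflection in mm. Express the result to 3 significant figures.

19.0 mm

k = Gd⁴/(8D³N_a) = (76.5×10³)(5.1⁴)/(8·21.0³·18) = 38.808 N/mm
δ = F/k = 739 / 38.808 = 19.042 mm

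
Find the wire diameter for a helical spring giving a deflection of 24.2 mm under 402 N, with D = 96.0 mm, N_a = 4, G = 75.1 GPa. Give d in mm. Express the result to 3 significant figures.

8.90 mm

Required rate k = F/δ = 402/24.2 = 16.612 N/mm
d = (8D³N_a·k / G)^(1/4) = (8·96.0³·4·16.612 / (75.1×10³))^0.25
  = (6262.3)^0.25 = 8.8958 mm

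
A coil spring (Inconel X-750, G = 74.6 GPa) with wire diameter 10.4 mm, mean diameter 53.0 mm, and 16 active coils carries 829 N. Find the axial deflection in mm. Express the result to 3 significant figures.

18.1 mm

k = Gd⁴/(8D³N_a) = (74.6×10³)(10.4⁴)/(8·53.0³·16) = 45.797 N/mm
δ = F/k = 829 / 45.797 = 18.102 mm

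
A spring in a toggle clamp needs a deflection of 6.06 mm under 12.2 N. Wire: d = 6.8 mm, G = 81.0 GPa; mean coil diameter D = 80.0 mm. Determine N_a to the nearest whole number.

21

Required rate k = F/δ = 12.2/6.06 = 2.0132 N/mm
N_a = Gd⁴/(8D³k) = (81.0×10³ × 6.8⁴)/(8 × 80.0³ × 2.0132)
    = 1.73189e+08 / 8.24607e+06 = 21 → 21 coils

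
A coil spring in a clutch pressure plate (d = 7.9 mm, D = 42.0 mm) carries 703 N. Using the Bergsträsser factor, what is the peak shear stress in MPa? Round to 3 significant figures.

194 MPa

Spring index C = D/d = 42.0/7.9 = 5.3165
K_B = (4C+2)/(4C−3) = 23.266/18.266 = 1.2737
τ₀ = 8FD/(πd³) = 8·703·42.0/(π·7.9³) = 236208/1548.9 = 152.5 MPa
τ_max = K·τ₀ = 1.2737 × 152.5 = 194.24 MPa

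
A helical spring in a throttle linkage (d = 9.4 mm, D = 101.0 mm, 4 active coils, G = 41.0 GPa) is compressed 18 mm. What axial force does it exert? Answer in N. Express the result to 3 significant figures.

175 N

k = Gd⁴/(8D³N_a) = (41.0×10³)(9.4⁴)/(8·101.0³·4) = 9.7091 N/mm
F = k·δ = 9.7091 × 18 = 174.76 N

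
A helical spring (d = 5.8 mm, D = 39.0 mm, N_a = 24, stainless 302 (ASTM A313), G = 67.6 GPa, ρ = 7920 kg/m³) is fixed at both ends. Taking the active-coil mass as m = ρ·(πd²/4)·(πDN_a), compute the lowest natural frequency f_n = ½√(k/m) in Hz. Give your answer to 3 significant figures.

k = Gd⁴/(8D³N_a) = (67.6×10³)(5.8⁴)/(8·39.0³·24) = 6.7168 N/mm = 6716.8 N/m
Wire length L = πDN_a = π·39.0·24 = 2940.5 mm
m = ρ·(πd²/4)·L = 7920 × 26.421×10⁻⁶ m² × 2.9405 m = 0.61531 kg
f_n = ½√(k/m) = 0.5·√(6716.8/0.61531) = 0.5·√(10916) = 52.24 Hz

52.2 Hz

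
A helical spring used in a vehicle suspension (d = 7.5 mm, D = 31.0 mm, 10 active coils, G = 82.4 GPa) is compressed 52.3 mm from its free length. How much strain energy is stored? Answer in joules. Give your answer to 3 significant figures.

150 J

k = Gd⁴/(8D³N_a) = (82.4×10³)(7.5⁴)/(8·31.0³·10) = 109.39 N/mm
U = ½kδ² = 0.5 × 109.39 × 52.3² = 1.4961e+05 N·mm = 149.61 J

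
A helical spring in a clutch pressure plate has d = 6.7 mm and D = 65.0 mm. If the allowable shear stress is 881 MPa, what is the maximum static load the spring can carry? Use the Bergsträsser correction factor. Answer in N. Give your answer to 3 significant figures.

1400 N

C = D/d = 65.0/6.7 = 9.7015
K_B = (4C+2)/(4C−3) = 40.806/35.806 = 1.1396
τ_max = K·8FD/(πd³) → F_max = τ_allow·πd³/(8DK)
F_max = 881·π·6.7³/(8·65.0·1.1396) = 8.3243e+05/592.61 = 1404.7 N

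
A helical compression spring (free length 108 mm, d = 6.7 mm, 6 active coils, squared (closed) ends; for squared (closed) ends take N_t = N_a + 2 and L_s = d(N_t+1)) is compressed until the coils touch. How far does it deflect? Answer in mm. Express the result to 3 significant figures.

47.7 mm

N_t = 8; L_s = 6.7·9 = 60.3 mm
δ_solid = L₀ − L_s = 108 − 60.3 = 47.7 mm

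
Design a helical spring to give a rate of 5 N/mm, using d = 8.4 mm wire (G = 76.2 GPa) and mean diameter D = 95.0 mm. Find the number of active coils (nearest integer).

N_a = Gd⁴/(8D³k) = (76.2×10³ × 8.4⁴)/(8 × 95.0³ × 5)
    = 3.79378e+08 / 3.4295e+07 = 11.06 → 11 coils

11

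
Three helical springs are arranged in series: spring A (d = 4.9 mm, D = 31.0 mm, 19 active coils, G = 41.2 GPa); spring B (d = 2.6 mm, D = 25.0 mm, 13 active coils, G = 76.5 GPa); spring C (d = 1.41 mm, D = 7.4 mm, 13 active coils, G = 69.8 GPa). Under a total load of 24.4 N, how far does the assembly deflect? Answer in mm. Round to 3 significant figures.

k_A = Gd⁴/(8D³N_a) = (41.2×10³)(4.9⁴)/(8·31.0³·19) = 5.2451 N/mm
k_B = Gd⁴/(8D³N_a) = (76.5×10³)(2.6⁴)/(8·25.0³·13) = 2.1513 N/mm
k_C = Gd⁴/(8D³N_a) = (69.8×10³)(1.41⁴)/(8·7.4³·13) = 6.5464 N/mm
Series: 1/k_eq = 1/5.2451 + 1/2.1513 + 1/6.5464 = 0.80824; k_eq = 1.2372 N/mm
δ = F/k_eq = 24.4/1.2372 = 19.721 mm

19.7 mm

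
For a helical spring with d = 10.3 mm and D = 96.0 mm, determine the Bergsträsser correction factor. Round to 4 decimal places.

1.1459

C = D/d = 96.0/10.3 = 9.3204
K_B = (4C+2)/(4C−3) = 39.282/34.282 = 1.1459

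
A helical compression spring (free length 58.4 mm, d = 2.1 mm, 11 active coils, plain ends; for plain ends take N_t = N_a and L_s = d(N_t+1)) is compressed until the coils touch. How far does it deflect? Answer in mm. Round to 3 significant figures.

33.2 mm

N_t = 11; L_s = 2.1·12 = 25.2 mm
δ_solid = L₀ − L_s = 58.4 − 25.2 = 33.2 mm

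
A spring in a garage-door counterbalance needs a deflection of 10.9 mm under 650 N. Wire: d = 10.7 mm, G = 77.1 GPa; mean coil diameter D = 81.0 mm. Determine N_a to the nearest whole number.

Required rate k = F/δ = 650/10.9 = 59.633 N/mm
N_a = Gd⁴/(8D³k) = (77.1×10³ × 10.7⁴)/(8 × 81.0³ × 59.633)
    = 1.01062e+09 / 2.53531e+08 = 3.986 → 4 coils

4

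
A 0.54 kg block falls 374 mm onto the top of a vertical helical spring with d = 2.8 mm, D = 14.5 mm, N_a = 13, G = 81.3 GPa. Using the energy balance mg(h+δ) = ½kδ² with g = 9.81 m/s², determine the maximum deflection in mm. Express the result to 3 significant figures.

k = Gd⁴/(8D³N_a) = (81.3×10³)(2.8⁴)/(8·14.5³·13) = 15.761 N/mm
W = mg = 0.54 × 9.81 = 5.2974 N
½kδ² − Wδ − Wh = 0 → δ = (W + √(W² + 2kWh))/k
δ = (5.2974 + √(28.062 + 62452.5))/15.761 = (5.2974 + 249.96)/15.761 = 16.196 mm

16.2 mm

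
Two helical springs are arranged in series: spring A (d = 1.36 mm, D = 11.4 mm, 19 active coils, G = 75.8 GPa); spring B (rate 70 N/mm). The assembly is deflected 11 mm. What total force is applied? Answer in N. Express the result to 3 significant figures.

k_A = Gd⁴/(8D³N_a) = (75.8×10³)(1.36⁴)/(8·11.4³·19) = 1.1515 N/mm
Series: 1/k_eq = 1/1.1515 + 1/70 = 0.88271; k_eq = 1.1329 N/mm
F = k_eq·δ = 1.1329·11 = 12.462 N

12.5 N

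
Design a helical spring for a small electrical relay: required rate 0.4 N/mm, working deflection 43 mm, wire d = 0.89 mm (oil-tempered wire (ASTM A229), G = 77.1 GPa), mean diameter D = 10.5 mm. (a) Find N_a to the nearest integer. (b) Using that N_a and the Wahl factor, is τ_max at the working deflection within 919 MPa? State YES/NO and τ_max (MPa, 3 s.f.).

(a) 13 coils; (b) YES, τ_max = 735 MPa

N_a = Gd⁴/(8D³k) = (77.1×10³)(0.89⁴)/(8·10.5³·0.4) = 13.06 → N_a = 13
Actual rate k = Gd⁴/(8D³·13) = 0.4018 N/mm
Working load F = kδ = 0.4018·43 = 17.278 N
C = 10.5/0.89 = 11.7978; K_W = (4C−1)/(4C−4)+0.615/C = 1.1216
τ_max = K_W·8FD/(πd³) = 1.1216·655.3 = 734.98 MPa
τ_max ≤ 919 MPa → acceptable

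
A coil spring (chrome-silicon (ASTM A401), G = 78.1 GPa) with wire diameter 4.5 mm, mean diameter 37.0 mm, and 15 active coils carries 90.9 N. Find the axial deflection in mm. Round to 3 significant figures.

17.3 mm

k = Gd⁴/(8D³N_a) = (78.1×10³)(4.5⁴)/(8·37.0³·15) = 5.2688 N/mm
δ = F/k = 90.9 / 5.2688 = 17.252 mm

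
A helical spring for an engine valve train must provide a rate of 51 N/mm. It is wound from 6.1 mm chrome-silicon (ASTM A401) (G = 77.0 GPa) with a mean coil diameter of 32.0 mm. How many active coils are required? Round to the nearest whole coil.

8

N_a = Gd⁴/(8D³k) = (77.0×10³ × 6.1⁴)/(8 × 32.0³ × 51)
    = 1.06613e+08 / 1.33693e+07 = 7.974 → 8 coils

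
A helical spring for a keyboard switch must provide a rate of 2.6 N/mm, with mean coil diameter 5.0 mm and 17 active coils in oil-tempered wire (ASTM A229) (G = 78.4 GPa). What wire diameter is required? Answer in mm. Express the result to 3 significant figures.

d = (8D³N_a·k / G)^(1/4) = (8·5.0³·17·2.6 / (78.4×10³))^0.25
  = (0.56378)^0.25 = 0.8665 mm

0.867 mm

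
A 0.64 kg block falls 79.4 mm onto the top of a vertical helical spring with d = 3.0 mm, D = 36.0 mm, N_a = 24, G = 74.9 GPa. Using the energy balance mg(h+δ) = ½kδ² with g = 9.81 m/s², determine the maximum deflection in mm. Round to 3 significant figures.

48.7 mm

k = Gd⁴/(8D³N_a) = (74.9×10³)(3.0⁴)/(8·36.0³·24) = 0.67726 N/mm
W = mg = 0.64 × 9.81 = 6.2784 N
½kδ² − Wδ − Wh = 0 → δ = (W + √(W² + 2kWh))/k
δ = (6.2784 + √(39.418 + 675.239))/0.67726 = (6.2784 + 26.733)/0.67726 = 48.742 mm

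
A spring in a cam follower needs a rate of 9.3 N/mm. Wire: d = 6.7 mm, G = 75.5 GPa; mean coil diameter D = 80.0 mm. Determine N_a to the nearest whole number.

N_a = Gd⁴/(8D³k) = (75.5×10³ × 6.7⁴)/(8 × 80.0³ × 9.3)
    = 1.52141e+08 / 3.80928e+07 = 3.994 → 4 coils

4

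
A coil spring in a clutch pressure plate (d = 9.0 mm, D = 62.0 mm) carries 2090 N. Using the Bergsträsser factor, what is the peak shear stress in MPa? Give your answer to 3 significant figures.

Spring index C = D/d = 62.0/9.0 = 6.8889
K_B = (4C+2)/(4C−3) = 29.556/24.556 = 1.2036
τ₀ = 8FD/(πd³) = 8·2090·62.0/(π·9.0³) = 1.03664e+06/2290.2 = 452.64 MPa
τ_max = K·τ₀ = 1.2036 × 452.64 = 544.8 MPa

545 MPa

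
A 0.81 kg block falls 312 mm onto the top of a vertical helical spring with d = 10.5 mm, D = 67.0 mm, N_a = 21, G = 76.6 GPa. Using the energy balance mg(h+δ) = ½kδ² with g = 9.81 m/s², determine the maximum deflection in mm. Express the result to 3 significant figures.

16.8 mm

k = Gd⁴/(8D³N_a) = (76.6×10³)(10.5⁴)/(8·67.0³·21) = 18.427 N/mm
W = mg = 0.81 × 9.81 = 7.9461 N
½kδ² − Wδ − Wh = 0 → δ = (W + √(W² + 2kWh))/k
δ = (7.9461 + √(63.141 + 91367.3))/18.427 = (7.9461 + 302.37)/18.427 = 16.841 mm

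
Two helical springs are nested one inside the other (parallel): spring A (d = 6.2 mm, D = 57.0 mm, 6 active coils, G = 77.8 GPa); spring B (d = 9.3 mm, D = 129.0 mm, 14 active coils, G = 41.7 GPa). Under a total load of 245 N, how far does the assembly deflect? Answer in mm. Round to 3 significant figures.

17.2 mm

k_A = Gd⁴/(8D³N_a) = (77.8×10³)(6.2⁴)/(8·57.0³·6) = 12.932 N/mm
k_B = Gd⁴/(8D³N_a) = (41.7×10³)(9.3⁴)/(8·129.0³·14) = 1.2974 N/mm
Parallel: k_eq = 12.932 + 1.2974 = 14.23 N/mm
δ = F/k_eq = 245/14.23 = 17.217 mm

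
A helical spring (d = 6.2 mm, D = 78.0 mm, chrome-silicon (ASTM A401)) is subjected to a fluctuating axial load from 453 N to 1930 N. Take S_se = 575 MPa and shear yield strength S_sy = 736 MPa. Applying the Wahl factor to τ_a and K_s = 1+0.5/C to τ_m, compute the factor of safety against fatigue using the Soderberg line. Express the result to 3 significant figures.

0.385

C = D/d = 78.0/6.2 = 12.5806; K_W = (4C−1)/(4C−4)+0.615/C = 1.1136; K_s = 1+0.5/C = 1.0397
F_a = (F_max−F_min)/2 = 738.5 N; F_m = (F_max+F_min)/2 = 1191.5 N
τ_a = K_W·8F_aD/(πd³) = 1.1136 × 615.47 = 685.42 MPa
τ_m = K_s·8F_mD/(πd³) = 1.0397 × 993.01 = 1032.5 MPa
Soderberg: 1/n_f = τ_a/S_se + τ_m/S_sy = 685.42/575 + 1032.5/736 = 1.19204 + 1.40282 = 2.5949
n_f = 1/2.5949 = 0.3854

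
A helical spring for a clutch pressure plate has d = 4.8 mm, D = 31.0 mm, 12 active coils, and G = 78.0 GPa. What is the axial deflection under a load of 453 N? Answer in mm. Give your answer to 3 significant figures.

k = Gd⁴/(8D³N_a) = (78.0×10³)(4.8⁴)/(8·31.0³·12) = 14.478 N/mm
δ = F/k = 453 / 14.478 = 31.289 mm

31.3 mm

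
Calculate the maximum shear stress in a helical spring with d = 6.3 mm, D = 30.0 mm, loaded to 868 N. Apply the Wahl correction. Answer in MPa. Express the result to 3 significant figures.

352 MPa

Spring index C = D/d = 30.0/6.3 = 4.7619
K_W = (4C−1)/(4C−4) + 0.615/C = 18.048/15.048 + 0.1291 = 1.3285
τ₀ = 8FD/(πd³) = 8·868·30.0/(π·6.3³) = 208320/785.55 = 265.19 MPa
τ_max = K·τ₀ = 1.3285 × 265.19 = 352.31 MPa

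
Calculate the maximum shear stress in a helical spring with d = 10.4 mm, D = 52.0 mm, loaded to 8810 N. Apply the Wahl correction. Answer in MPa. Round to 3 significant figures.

Spring index C = D/d = 52.0/10.4 = 5.0000
K_W = (4C−1)/(4C−4) + 0.615/C = 19.000/16.000 + 0.1230 = 1.3105
τ₀ = 8FD/(πd³) = 8·8810·52.0/(π·10.4³) = 3.66496e+06/3533.9 = 1037.1 MPa
τ_max = K·τ₀ = 1.3105 × 1037.1 = 1359.1 MPa

1360 MPa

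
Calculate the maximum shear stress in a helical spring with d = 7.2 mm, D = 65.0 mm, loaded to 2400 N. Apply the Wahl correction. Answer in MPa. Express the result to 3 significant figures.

1240 MPa

Spring index C = D/d = 65.0/7.2 = 9.0278
K_W = (4C−1)/(4C−4) + 0.615/C = 35.111/32.111 + 0.0681 = 1.1615
τ₀ = 8FD/(πd³) = 8·2400·65.0/(π·7.2³) = 1.248e+06/1172.6 = 1064.3 MPa
τ_max = K·τ₀ = 1.1615 × 1064.3 = 1236.2 MPa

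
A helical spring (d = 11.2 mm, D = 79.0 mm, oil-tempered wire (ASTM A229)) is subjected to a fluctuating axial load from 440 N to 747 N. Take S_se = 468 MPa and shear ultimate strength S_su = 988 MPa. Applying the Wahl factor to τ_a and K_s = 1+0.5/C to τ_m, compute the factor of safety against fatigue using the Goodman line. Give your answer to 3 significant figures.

6.71

C = D/d = 79.0/11.2 = 7.0536; K_W = (4C−1)/(4C−4)+0.615/C = 1.2111; K_s = 1+0.5/C = 1.0709
F_a = (F_max−F_min)/2 = 153.5 N; F_m = (F_max+F_min)/2 = 593.5 N
τ_a = K_W·8F_aD/(πd³) = 1.2111 × 21.98 = 26.619 MPa
τ_m = K_s·8F_mD/(πd³) = 1.0709 × 84.983 = 91.007 MPa
Goodman: 1/n_f = τ_a/S_se + τ_m/S_su = 26.619/468 + 91.007/988 = 0.05688 + 0.09211 = 0.14899
n_f = 1/0.14899 = 6.712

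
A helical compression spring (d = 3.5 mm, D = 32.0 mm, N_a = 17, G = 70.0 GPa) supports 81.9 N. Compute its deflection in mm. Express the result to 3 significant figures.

k = Gd⁴/(8D³N_a) = (70.0×10³)(3.5⁴)/(8·32.0³·17) = 2.3571 N/mm
δ = F/k = 81.9 / 2.3571 = 34.746 mm

34.7 mm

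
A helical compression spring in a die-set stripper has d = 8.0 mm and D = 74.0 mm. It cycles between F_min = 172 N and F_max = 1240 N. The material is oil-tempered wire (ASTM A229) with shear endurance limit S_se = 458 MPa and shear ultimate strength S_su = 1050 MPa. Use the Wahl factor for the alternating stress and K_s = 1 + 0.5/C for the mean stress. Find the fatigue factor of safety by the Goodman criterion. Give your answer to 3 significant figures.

C = D/d = 74.0/8.0 = 9.2500; K_W = (4C−1)/(4C−4)+0.615/C = 1.1574; K_s = 1+0.5/C = 1.0541
F_a = (F_max−F_min)/2 = 534 N; F_m = (F_max+F_min)/2 = 706 N
τ_a = K_W·8F_aD/(πd³) = 1.1574 × 196.54 = 227.47 MPa
τ_m = K_s·8F_mD/(πd³) = 1.0541 × 259.84 = 273.89 MPa
Goodman: 1/n_f = τ_a/S_se + τ_m/S_su = 227.47/458 + 273.89/1050 = 0.49666 + 0.26084 = 0.7575
n_f = 1/0.7575 = 1.32

1.32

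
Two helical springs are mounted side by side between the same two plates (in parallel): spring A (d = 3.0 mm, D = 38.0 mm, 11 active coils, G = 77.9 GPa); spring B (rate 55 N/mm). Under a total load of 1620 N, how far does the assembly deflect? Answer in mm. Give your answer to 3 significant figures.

k_A = Gd⁴/(8D³N_a) = (77.9×10³)(3.0⁴)/(8·38.0³·11) = 1.3067 N/mm
Parallel: k_eq = 1.3067 + 55 = 56.307 N/mm
δ = F/k_eq = 1620/56.307 = 28.771 mm

28.8 mm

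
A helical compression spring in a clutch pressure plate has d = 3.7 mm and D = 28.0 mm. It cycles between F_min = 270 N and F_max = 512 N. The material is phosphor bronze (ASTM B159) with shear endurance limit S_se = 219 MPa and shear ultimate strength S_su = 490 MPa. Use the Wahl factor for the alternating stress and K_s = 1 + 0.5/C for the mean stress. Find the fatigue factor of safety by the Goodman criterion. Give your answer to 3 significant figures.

C = D/d = 28.0/3.7 = 7.5676; K_W = (4C−1)/(4C−4)+0.615/C = 1.1955; K_s = 1+0.5/C = 1.0661
F_a = (F_max−F_min)/2 = 121 N; F_m = (F_max+F_min)/2 = 391 N
τ_a = K_W·8F_aD/(πd³) = 1.1955 × 170.32 = 203.62 MPa
τ_m = K_s·8F_mD/(πd³) = 1.0661 × 550.39 = 586.75 MPa
Goodman: 1/n_f = τ_a/S_se + τ_m/S_su = 203.62/219 + 586.75/490 = 0.92976 + 1.19746 = 2.1272
n_f = 1/2.1272 = 0.4701

0.470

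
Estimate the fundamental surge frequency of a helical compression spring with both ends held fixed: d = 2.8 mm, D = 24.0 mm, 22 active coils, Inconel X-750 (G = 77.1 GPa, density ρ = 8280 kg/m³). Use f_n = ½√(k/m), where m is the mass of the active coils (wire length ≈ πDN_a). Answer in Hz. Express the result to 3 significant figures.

k = Gd⁴/(8D³N_a) = (77.1×10³)(2.8⁴)/(8·24.0³·22) = 1.9478 N/mm = 1947.8 N/m
Wire length L = πDN_a = π·24.0·22 = 1658.8 mm
m = ρ·(πd²/4)·L = 8280 × 6.1575×10⁻⁶ m² × 1.6588 m = 0.084571 kg
f_n = ½√(k/m) = 0.5·√(1947.8/0.084571) = 0.5·√(23031) = 75.88 Hz

75.9 Hz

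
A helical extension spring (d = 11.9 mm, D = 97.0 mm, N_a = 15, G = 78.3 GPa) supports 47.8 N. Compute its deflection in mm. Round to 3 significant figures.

3.33 mm

k = Gd⁴/(8D³N_a) = (78.3×10³)(11.9⁴)/(8·97.0³·15) = 14.337 N/mm
δ = F/k = 47.8 / 14.337 = 3.3341 mm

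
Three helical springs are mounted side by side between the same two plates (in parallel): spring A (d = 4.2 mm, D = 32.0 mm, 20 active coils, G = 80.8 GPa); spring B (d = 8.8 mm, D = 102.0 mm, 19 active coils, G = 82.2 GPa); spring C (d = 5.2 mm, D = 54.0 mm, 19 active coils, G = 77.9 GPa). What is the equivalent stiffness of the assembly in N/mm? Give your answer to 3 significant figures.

10.2 N/mm

k_A = Gd⁴/(8D³N_a) = (80.8×10³)(4.2⁴)/(8·32.0³·20) = 4.7956 N/mm
k_B = Gd⁴/(8D³N_a) = (82.2×10³)(8.8⁴)/(8·102.0³·19) = 3.056 N/mm
k_C = Gd⁴/(8D³N_a) = (77.9×10³)(5.2⁴)/(8·54.0³·19) = 2.3797 N/mm
Parallel: k_eq = 4.7956 + 3.056 + 2.3797 = 10.231 N/mm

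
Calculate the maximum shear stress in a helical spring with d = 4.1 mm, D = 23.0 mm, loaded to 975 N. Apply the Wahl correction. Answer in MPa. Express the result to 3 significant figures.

Spring index C = D/d = 23.0/4.1 = 5.6098
K_W = (4C−1)/(4C−4) + 0.615/C = 21.439/18.439 + 0.1096 = 1.2723
τ₀ = 8FD/(πd³) = 8·975·23.0/(π·4.1³) = 179400/216.52 = 828.55 MPa
τ_max = K·τ₀ = 1.2723 × 828.55 = 1054.2 MPa

1050 MPa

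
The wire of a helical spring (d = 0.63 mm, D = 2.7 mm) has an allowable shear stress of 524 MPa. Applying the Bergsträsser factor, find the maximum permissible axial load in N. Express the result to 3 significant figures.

C = D/d = 2.7/0.63 = 4.2857
K_B = (4C+2)/(4C−3) = 19.143/14.143 = 1.3535
τ_max = K·8FD/(πd³) → F_max = τ_allow·πd³/(8DK)
F_max = 524·π·0.63³/(8·2.7·1.3535) = 411.63/29.236 = 14.079 N

14.1 N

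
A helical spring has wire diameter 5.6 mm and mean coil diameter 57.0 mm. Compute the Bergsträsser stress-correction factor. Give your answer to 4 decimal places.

C = D/d = 57.0/5.6 = 10.1786
K_B = (4C+2)/(4C−3) = 42.714/37.714 = 1.1326

1.1326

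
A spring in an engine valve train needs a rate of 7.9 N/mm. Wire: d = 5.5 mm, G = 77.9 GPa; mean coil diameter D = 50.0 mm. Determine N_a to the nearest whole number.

9

N_a = Gd⁴/(8D³k) = (77.9×10³ × 5.5⁴)/(8 × 50.0³ × 7.9)
    = 7.12834e+07 / 7.9e+06 = 9.023 → 9 coils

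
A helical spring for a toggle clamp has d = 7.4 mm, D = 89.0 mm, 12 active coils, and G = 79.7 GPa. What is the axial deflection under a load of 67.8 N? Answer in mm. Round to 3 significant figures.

19.2 mm

k = Gd⁴/(8D³N_a) = (79.7×10³)(7.4⁴)/(8·89.0³·12) = 3.5314 N/mm
δ = F/k = 67.8 / 3.5314 = 19.199 mm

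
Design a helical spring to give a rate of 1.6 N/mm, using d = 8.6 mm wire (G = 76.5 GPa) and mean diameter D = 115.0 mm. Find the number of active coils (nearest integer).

21

N_a = Gd⁴/(8D³k) = (76.5×10³ × 8.6⁴)/(8 × 115.0³ × 1.6)
    = 4.18461e+08 / 1.94672e+07 = 21.5 → 21 coils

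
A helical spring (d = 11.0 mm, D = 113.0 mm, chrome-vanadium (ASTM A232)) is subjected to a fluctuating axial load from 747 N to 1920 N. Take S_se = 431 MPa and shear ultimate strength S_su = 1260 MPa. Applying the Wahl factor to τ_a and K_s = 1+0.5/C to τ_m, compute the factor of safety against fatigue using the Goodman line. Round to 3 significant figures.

C = D/d = 113.0/11.0 = 10.2727; K_W = (4C−1)/(4C−4)+0.615/C = 1.1407; K_s = 1+0.5/C = 1.0487
F_a = (F_max−F_min)/2 = 586.5 N; F_m = (F_max+F_min)/2 = 1333.5 N
τ_a = K_W·8F_aD/(πd³) = 1.1407 × 126.8 = 144.64 MPa
τ_m = K_s·8F_mD/(πd³) = 1.0487 × 288.29 = 302.32 MPa
Goodman: 1/n_f = τ_a/S_se + τ_m/S_su = 144.64/431 + 302.32/1260 = 0.33560 + 0.23994 = 0.57554
n_f = 1/0.57554 = 1.737

1.74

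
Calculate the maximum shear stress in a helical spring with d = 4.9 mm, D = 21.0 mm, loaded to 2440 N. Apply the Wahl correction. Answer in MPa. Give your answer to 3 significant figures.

1520 MPa

Spring index C = D/d = 21.0/4.9 = 4.2857
K_W = (4C−1)/(4C−4) + 0.615/C = 16.143/13.143 + 0.1435 = 1.3718
τ₀ = 8FD/(πd³) = 8·2440·21.0/(π·4.9³) = 409920/369.61 = 1109.1 MPa
τ_max = K·τ₀ = 1.3718 × 1109.1 = 1521.4 MPa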